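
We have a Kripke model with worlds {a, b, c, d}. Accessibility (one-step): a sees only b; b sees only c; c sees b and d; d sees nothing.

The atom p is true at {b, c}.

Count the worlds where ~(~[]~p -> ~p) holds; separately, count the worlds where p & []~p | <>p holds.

For ~(~[]~p -> ~p):
a: ~[]~p -> ~p is T. ✗
b: ~[]~p -> ~p is F. ✓
c: ~[]~p -> ~p is F. ✓
d: ~[]~p -> ~p is T. ✗
— 2 worlds.
For p & []~p | <>p:
a: p & []~p is F, <>p is T. ✓
b: p & []~p is F, <>p is T. ✓
c: p & []~p is F, <>p is T. ✓
d: p & []~p is F, <>p is F. ✗
— 3 worlds.

2 and 3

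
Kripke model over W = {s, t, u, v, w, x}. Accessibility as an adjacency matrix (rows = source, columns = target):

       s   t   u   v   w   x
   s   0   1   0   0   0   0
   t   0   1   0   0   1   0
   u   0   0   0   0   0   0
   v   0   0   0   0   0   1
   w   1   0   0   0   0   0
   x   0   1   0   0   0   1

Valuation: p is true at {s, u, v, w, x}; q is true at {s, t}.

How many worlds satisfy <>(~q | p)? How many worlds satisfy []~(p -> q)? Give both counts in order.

4 and 2

For <>(~q | p):
s: successors {t}; ~q | p there: t:F. ✗
t: successors {t, w}; ~q | p there: t:F, w:T. ✓
u: no successors, so <>(~q | p) fails. ✗
v: successors {x}; ~q | p there: x:T. ✓
w: successors {s}; ~q | p there: s:T. ✓
x: successors {t, x}; ~q | p there: t:F, x:T. ✓
— 4 worlds.
For []~(p -> q):
s: successors {t}; ~(p -> q) there: t:F. ✗
t: successors {t, w}; ~(p -> q) there: t:F, w:T. ✗
u: no successors, so []~(p -> q) holds vacuously. ✓
v: successors {x}; ~(p -> q) there: x:T. ✓
w: successors {s}; ~(p -> q) there: s:F. ✗
x: successors {t, x}; ~(p -> q) there: t:F, x:T. ✗
— 2 worlds.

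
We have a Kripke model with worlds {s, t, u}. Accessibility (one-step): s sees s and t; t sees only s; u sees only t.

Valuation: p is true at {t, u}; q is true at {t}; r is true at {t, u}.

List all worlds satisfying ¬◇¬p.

{u}

s: ◇¬p is T. ✗
t: ◇¬p is T. ✗
u: ◇¬p is F. ✓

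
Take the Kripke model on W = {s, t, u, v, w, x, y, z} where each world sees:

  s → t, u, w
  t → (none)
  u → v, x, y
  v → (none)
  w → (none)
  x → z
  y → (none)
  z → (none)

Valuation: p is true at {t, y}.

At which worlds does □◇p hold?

s: successors {t, u, w}; ◇p there: t:F, u:T, w:F. ✗
t: no successors, so □◇p holds vacuously. ✓
u: successors {v, x, y}; ◇p there: v:F, x:F, y:F. ✗
v: no successors, so □◇p holds vacuously. ✓
w: no successors, so □◇p holds vacuously. ✓
x: successors {z}; ◇p there: z:F. ✗
y: no successors, so □◇p holds vacuously. ✓
z: no successors, so □◇p holds vacuously. ✓

{t, v, w, y, z}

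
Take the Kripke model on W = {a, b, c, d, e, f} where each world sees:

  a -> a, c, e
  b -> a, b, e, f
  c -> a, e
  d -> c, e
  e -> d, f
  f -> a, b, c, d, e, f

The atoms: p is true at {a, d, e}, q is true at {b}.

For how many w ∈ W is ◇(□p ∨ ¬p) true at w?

5

a: successors {a, c, e}; □p ∨ ¬p there: a:F, c:T, e:F. ✓
b: successors {a, b, e, f}; □p ∨ ¬p there: a:F, b:T, e:F, f:T. ✓
c: successors {a, e}; □p ∨ ¬p there: a:F, e:F. ✗
d: successors {c, e}; □p ∨ ¬p there: c:T, e:F. ✓
e: successors {d, f}; □p ∨ ¬p there: d:F, f:T. ✓
f: successors {a, b, c, d, e, f}; □p ∨ ¬p there: a:F, b:T, c:T, d:F, e:F, f:T. ✓
Satisfying worlds: {a, b, d, e, f}.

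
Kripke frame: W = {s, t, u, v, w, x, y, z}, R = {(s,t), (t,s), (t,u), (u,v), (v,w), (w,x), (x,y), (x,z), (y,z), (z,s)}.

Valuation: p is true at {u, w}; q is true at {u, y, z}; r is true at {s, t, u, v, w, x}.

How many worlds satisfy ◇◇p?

2

s: successors {t}; ◇p there: t:T. ✓
t: successors {s, u}; ◇p there: s:F, u:F. ✗
u: successors {v}; ◇p there: v:T. ✓
v: successors {w}; ◇p there: w:F. ✗
w: successors {x}; ◇p there: x:F. ✗
x: successors {y, z}; ◇p there: y:F, z:F. ✗
y: successors {z}; ◇p there: z:F. ✗
z: successors {s}; ◇p there: s:F. ✗
Satisfying worlds: {s, u}.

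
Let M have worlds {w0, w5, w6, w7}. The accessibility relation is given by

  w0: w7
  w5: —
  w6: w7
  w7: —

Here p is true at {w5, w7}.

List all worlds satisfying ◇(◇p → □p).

w0: successors {w7}; ◇p → □p there: w7:T. ✓
w5: no successors, so ◇(◇p → □p) fails. ✗
w6: successors {w7}; ◇p → □p there: w7:T. ✓
w7: no successors, so ◇(◇p → □p) fails. ✗

{w0, w6}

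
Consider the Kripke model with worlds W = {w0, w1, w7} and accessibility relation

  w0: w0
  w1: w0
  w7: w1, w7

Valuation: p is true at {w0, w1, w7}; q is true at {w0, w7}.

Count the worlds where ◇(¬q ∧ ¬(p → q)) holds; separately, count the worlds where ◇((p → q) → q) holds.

1 and 3

For ◇(¬q ∧ ¬(p → q)):
w0: successors {w0}; ¬q ∧ ¬(p → q) there: w0:F. ✗
w1: successors {w0}; ¬q ∧ ¬(p → q) there: w0:F. ✗
w7: successors {w1, w7}; ¬q ∧ ¬(p → q) there: w1:T, w7:F. ✓
— 1 world.
For ◇((p → q) → q):
w0: successors {w0}; (p → q) → q there: w0:T. ✓
w1: successors {w0}; (p → q) → q there: w0:T. ✓
w7: successors {w1, w7}; (p → q) → q there: w1:T, w7:T. ✓
— 3 worlds.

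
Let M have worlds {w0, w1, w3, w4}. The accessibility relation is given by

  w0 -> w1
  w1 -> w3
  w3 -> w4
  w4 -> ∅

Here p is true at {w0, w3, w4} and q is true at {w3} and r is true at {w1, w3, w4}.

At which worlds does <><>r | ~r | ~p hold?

w0: <><>r is T, ~r | ~p is T. ✓
w1: <><>r is T, ~r | ~p is T. ✓
w3: <><>r is F, ~r | ~p is F. ✗
w4: <><>r is F, ~r | ~p is F. ✗

{w0, w1}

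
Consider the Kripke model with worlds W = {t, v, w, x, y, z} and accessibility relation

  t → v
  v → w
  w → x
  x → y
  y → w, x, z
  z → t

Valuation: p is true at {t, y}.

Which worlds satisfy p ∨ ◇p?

{t, x, y, z}

t: p is T, ◇p is F. ✓
v: p is F, ◇p is F. ✗
w: p is F, ◇p is F. ✗
x: p is F, ◇p is T. ✓
y: p is T, ◇p is F. ✓
z: p is F, ◇p is T. ✓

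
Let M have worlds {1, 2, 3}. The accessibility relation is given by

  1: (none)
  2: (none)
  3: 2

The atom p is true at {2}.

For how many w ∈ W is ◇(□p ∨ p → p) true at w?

1

1: no successors, so ◇(□p ∨ p → p) fails. ✗
2: no successors, so ◇(□p ∨ p → p) fails. ✗
3: successors {2}; □p ∨ p → p there: 2:T. ✓
Satisfying worlds: {3}.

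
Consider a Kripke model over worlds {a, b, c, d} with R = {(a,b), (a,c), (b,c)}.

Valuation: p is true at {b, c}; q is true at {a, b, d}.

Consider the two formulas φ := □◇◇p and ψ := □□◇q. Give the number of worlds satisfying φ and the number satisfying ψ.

2 and 3

For □◇◇p:
a: successors {b, c}; ◇◇p there: b:F, c:F. ✗
b: successors {c}; ◇◇p there: c:F. ✗
c: no successors, so □◇◇p holds vacuously. ✓
d: no successors, so □◇◇p holds vacuously. ✓
— 2 worlds.
For □□◇q:
a: successors {b, c}; □◇q there: b:F, c:T. ✗
b: successors {c}; □◇q there: c:T. ✓
c: no successors, so □□◇q holds vacuously. ✓
d: no successors, so □□◇q holds vacuously. ✓
— 3 worlds.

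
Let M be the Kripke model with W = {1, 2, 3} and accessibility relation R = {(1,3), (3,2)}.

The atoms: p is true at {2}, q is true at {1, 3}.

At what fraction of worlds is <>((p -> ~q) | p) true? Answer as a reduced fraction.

2/3

1: successors {3}; (p -> ~q) | p there: 3:T. ✓
2: no successors, so <>((p -> ~q) | p) fails. ✗
3: successors {2}; (p -> ~q) | p there: 2:T. ✓
That's 2 of 3 worlds, so 2/3.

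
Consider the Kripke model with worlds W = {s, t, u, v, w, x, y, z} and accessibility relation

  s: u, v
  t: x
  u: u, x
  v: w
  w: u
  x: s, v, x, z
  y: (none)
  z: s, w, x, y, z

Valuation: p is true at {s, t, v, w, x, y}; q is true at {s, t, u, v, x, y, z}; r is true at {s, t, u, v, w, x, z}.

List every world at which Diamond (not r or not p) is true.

s: successors {u, v}; not r or not p there: u:T, v:F. ✓
t: successors {x}; not r or not p there: x:F. ✗
u: successors {u, x}; not r or not p there: u:T, x:F. ✓
v: successors {w}; not r or not p there: w:F. ✗
w: successors {u}; not r or not p there: u:T. ✓
x: successors {s, v, x, z}; not r or not p there: s:F, v:F, x:F, z:T. ✓
y: no successors, so Diamond (not r or not p) fails. ✗
z: successors {s, w, x, y, z}; not r or not p there: s:F, w:F, x:F, y:T, z:T. ✓

{s, u, w, x, z}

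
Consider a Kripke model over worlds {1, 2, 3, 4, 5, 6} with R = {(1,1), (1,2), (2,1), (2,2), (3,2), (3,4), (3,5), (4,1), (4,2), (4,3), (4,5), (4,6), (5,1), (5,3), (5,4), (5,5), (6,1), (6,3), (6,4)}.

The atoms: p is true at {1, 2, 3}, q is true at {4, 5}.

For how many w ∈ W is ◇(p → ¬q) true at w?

6

1: successors {1, 2}; p → ¬q there: 1:T, 2:T. ✓
2: successors {1, 2}; p → ¬q there: 1:T, 2:T. ✓
3: successors {2, 4, 5}; p → ¬q there: 2:T, 4:T, 5:T. ✓
4: successors {1, 2, 3, 5, 6}; p → ¬q there: 1:T, 2:T, 3:T, 5:T, 6:T. ✓
5: successors {1, 3, 4, 5}; p → ¬q there: 1:T, 3:T, 4:T, 5:T. ✓
6: successors {1, 3, 4}; p → ¬q there: 1:T, 3:T, 4:T. ✓
Satisfying worlds: {1, 2, 3, 4, 5, 6}.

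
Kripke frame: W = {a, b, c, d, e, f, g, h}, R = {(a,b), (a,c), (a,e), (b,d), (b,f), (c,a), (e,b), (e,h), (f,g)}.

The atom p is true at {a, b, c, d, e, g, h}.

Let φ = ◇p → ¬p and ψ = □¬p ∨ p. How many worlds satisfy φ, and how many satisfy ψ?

4 and 7

For ◇p → ¬p:
a: ◇p is T, ¬p is F. ✗
b: ◇p is T, ¬p is F. ✗
c: ◇p is T, ¬p is F. ✗
d: ◇p is F, ¬p is F. ✓
e: ◇p is T, ¬p is F. ✗
f: ◇p is T, ¬p is T. ✓
g: ◇p is F, ¬p is F. ✓
h: ◇p is F, ¬p is F. ✓
— 4 worlds.
For □¬p ∨ p:
a: □¬p is F, p is T. ✓
b: □¬p is F, p is T. ✓
c: □¬p is F, p is T. ✓
d: □¬p is T, p is T. ✓
e: □¬p is F, p is T. ✓
f: □¬p is F, p is F. ✗
g: □¬p is T, p is T. ✓
h: □¬p is T, p is T. ✓
— 7 worlds.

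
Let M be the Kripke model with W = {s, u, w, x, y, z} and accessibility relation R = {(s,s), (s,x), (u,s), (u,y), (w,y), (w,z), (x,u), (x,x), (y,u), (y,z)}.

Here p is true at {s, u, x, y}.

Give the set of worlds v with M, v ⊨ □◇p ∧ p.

{s, u, x}

s: □◇p is T, p is T. ✓
u: □◇p is T, p is T. ✓
w: □◇p is F, p is F. ✗
x: □◇p is T, p is T. ✓
y: □◇p is F, p is T. ✗
z: □◇p is T, p is F. ✗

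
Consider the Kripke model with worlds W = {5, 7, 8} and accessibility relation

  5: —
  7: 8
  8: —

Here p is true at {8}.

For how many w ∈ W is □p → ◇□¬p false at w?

2

5: □p is T, ◇□¬p is F. ✗
7: □p is T, ◇□¬p is T. ✓
8: □p is T, ◇□¬p is F. ✗
Satisfying worlds: {7}.
So □p → ◇□¬p fails at the other 2 worlds.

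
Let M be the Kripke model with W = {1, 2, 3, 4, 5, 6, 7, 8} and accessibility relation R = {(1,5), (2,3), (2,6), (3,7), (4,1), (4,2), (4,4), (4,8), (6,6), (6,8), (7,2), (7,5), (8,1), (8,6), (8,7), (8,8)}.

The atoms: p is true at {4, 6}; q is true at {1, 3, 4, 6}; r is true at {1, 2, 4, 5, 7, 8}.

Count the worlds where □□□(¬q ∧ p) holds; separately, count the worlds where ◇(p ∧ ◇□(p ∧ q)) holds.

2 and 0

For □□□(¬q ∧ p):
1: successors {5}; □□(¬q ∧ p) there: 5:T. ✓
2: successors {3, 6}; □□(¬q ∧ p) there: 3:F, 6:F. ✗
3: successors {7}; □□(¬q ∧ p) there: 7:F. ✗
4: successors {1, 2, 4, 8}; □□(¬q ∧ p) there: 1:T, 2:F, 4:F, 8:F. ✗
5: no successors, so □□□(¬q ∧ p) holds vacuously. ✓
6: successors {6, 8}; □□(¬q ∧ p) there: 6:F, 8:F. ✗
7: successors {2, 5}; □□(¬q ∧ p) there: 2:F, 5:T. ✗
8: successors {1, 6, 7, 8}; □□(¬q ∧ p) there: 1:T, 6:F, 7:F, 8:F. ✗
— 2 worlds.
For ◇(p ∧ ◇□(p ∧ q)):
1: successors {5}; p ∧ ◇□(p ∧ q) there: 5:F. ✗
2: successors {3, 6}; p ∧ ◇□(p ∧ q) there: 3:F, 6:F. ✗
3: successors {7}; p ∧ ◇□(p ∧ q) there: 7:F. ✗
4: successors {1, 2, 4, 8}; p ∧ ◇□(p ∧ q) there: 1:F, 2:F, 4:F, 8:F. ✗
5: no successors, so ◇(p ∧ ◇□(p ∧ q)) fails. ✗
6: successors {6, 8}; p ∧ ◇□(p ∧ q) there: 6:F, 8:F. ✗
7: successors {2, 5}; p ∧ ◇□(p ∧ q) there: 2:F, 5:F. ✗
8: successors {1, 6, 7, 8}; p ∧ ◇□(p ∧ q) there: 1:F, 6:F, 7:F, 8:F. ✗
— 0 worlds.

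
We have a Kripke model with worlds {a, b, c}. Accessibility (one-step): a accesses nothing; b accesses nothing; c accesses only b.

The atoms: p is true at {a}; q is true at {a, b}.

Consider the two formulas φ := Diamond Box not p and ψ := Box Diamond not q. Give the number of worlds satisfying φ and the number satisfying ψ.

1 and 2

For Diamond Box not p:
a: no successors, so Diamond Box not p fails. ✗
b: no successors, so Diamond Box not p fails. ✗
c: successors {b}; Box not p there: b:T. ✓
— 1 world.
For Box Diamond not q:
a: no successors, so Box Diamond not q holds vacuously. ✓
b: no successors, so Box Diamond not q holds vacuously. ✓
c: successors {b}; Diamond not q there: b:F. ✗
— 2 worlds.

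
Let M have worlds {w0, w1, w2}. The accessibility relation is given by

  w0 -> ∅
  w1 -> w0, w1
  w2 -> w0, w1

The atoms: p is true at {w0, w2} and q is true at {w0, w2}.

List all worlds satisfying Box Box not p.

w0: no successors, so Box Box not p holds vacuously. ✓
w1: successors {w0, w1}; Box not p there: w0:T, w1:F. ✗
w2: successors {w0, w1}; Box not p there: w0:T, w1:F. ✗

{w0}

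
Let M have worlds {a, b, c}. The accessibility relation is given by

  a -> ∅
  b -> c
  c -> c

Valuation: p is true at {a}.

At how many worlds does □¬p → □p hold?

1

a: □¬p is T, □p is T. ✓
b: □¬p is T, □p is F. ✗
c: □¬p is T, □p is F. ✗
Satisfying worlds: {a}.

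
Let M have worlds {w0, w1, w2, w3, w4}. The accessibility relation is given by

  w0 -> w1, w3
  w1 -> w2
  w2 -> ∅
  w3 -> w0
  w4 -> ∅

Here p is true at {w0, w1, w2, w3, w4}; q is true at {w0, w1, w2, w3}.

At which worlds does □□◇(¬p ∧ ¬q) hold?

{w1, w2, w4}

w0: successors {w1, w3}; □◇(¬p ∧ ¬q) there: w1:F, w3:F. ✗
w1: successors {w2}; □◇(¬p ∧ ¬q) there: w2:T. ✓
w2: no successors, so □□◇(¬p ∧ ¬q) holds vacuously. ✓
w3: successors {w0}; □◇(¬p ∧ ¬q) there: w0:F. ✗
w4: no successors, so □□◇(¬p ∧ ¬q) holds vacuously. ✓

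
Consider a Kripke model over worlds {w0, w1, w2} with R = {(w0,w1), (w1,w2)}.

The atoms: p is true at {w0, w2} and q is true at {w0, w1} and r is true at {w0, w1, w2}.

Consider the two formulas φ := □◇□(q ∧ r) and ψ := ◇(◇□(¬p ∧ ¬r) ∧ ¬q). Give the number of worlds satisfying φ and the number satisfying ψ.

2 and 0

For □◇□(q ∧ r):
w0: successors {w1}; ◇□(q ∧ r) there: w1:T. ✓
w1: successors {w2}; ◇□(q ∧ r) there: w2:F. ✗
w2: no successors, so □◇□(q ∧ r) holds vacuously. ✓
— 2 worlds.
For ◇(◇□(¬p ∧ ¬r) ∧ ¬q):
w0: successors {w1}; ◇□(¬p ∧ ¬r) ∧ ¬q there: w1:F. ✗
w1: successors {w2}; ◇□(¬p ∧ ¬r) ∧ ¬q there: w2:F. ✗
w2: no successors, so ◇(◇□(¬p ∧ ¬r) ∧ ¬q) fails. ✗
— 0 worlds.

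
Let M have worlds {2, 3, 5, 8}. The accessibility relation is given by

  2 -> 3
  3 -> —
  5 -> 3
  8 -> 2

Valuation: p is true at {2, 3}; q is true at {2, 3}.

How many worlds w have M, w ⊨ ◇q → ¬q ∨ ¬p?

2: ◇q is T, ¬q ∨ ¬p is F. ✗
3: ◇q is F, ¬q ∨ ¬p is F. ✓
5: ◇q is T, ¬q ∨ ¬p is T. ✓
8: ◇q is T, ¬q ∨ ¬p is T. ✓
Satisfying worlds: {3, 5, 8}.

3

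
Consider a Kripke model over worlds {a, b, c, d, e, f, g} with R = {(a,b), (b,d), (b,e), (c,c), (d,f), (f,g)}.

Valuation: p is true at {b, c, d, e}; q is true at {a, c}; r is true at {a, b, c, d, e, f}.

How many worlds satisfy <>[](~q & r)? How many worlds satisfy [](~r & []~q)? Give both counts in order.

3 and 3

For <>[](~q & r):
a: successors {b}; [](~q & r) there: b:T. ✓
b: successors {d, e}; [](~q & r) there: d:T, e:T. ✓
c: successors {c}; [](~q & r) there: c:F. ✗
d: successors {f}; [](~q & r) there: f:F. ✗
e: no successors, so <>[](~q & r) fails. ✗
f: successors {g}; [](~q & r) there: g:T. ✓
g: no successors, so <>[](~q & r) fails. ✗
— 3 worlds.
For [](~r & []~q):
a: successors {b}; ~r & []~q there: b:F. ✗
b: successors {d, e}; ~r & []~q there: d:F, e:F. ✗
c: successors {c}; ~r & []~q there: c:F. ✗
d: successors {f}; ~r & []~q there: f:F. ✗
e: no successors, so [](~r & []~q) holds vacuously. ✓
f: successors {g}; ~r & []~q there: g:T. ✓
g: no successors, so [](~r & []~q) holds vacuously. ✓
— 3 worlds.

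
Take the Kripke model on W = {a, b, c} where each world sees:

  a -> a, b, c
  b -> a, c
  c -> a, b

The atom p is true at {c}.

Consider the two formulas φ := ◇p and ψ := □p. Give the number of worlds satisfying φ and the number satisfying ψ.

2 and 0

For ◇p:
a: successors {a, b, c}; p there: a:F, b:F, c:T. ✓
b: successors {a, c}; p there: a:F, c:T. ✓
c: successors {a, b}; p there: a:F, b:F. ✗
— 2 worlds.
For □p:
a: successors {a, b, c}; p there: a:F, b:F, c:T. ✗
b: successors {a, c}; p there: a:F, c:T. ✗
c: successors {a, b}; p there: a:F, b:F. ✗
— 0 worlds.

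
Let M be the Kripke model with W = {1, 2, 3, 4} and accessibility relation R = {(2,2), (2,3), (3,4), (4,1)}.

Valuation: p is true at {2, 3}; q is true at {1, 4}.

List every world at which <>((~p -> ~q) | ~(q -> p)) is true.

{2, 3, 4}

1: no successors, so <>((~p -> ~q) | ~(q -> p)) fails. ✗
2: successors {2, 3}; (~p -> ~q) | ~(q -> p) there: 2:T, 3:T. ✓
3: successors {4}; (~p -> ~q) | ~(q -> p) there: 4:T. ✓
4: successors {1}; (~p -> ~q) | ~(q -> p) there: 1:T. ✓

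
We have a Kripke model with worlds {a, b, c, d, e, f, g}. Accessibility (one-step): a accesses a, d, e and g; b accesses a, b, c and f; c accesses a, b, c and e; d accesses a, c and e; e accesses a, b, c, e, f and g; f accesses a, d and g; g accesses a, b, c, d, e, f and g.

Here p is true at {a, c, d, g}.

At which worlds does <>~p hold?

{a, b, c, d, e, g}

a: successors {a, d, e, g}; ~p there: a:F, d:F, e:T, g:F. ✓
b: successors {a, b, c, f}; ~p there: a:F, b:T, c:F, f:T. ✓
c: successors {a, b, c, e}; ~p there: a:F, b:T, c:F, e:T. ✓
d: successors {a, c, e}; ~p there: a:F, c:F, e:T. ✓
e: successors {a, b, c, e, f, g}; ~p there: a:F, b:T, c:F, e:T, f:T, g:F. ✓
f: successors {a, d, g}; ~p there: a:F, d:F, g:F. ✗
g: successors {a, b, c, d, e, f, g}; ~p there: a:F, b:T, c:F, d:F, e:T, f:T, g:F. ✓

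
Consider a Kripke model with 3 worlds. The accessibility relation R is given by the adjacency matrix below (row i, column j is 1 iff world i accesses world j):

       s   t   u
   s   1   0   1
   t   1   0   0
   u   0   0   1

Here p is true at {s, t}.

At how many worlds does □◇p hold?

s: successors {s, u}; ◇p there: s:T, u:F. ✗
t: successors {s}; ◇p there: s:T. ✓
u: successors {u}; ◇p there: u:F. ✗
Satisfying worlds: {t}.

1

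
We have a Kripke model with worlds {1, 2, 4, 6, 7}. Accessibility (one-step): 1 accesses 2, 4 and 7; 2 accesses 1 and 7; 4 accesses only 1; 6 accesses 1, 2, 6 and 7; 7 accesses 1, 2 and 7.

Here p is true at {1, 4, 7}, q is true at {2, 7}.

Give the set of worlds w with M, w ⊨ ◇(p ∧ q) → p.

{1, 4, 7}

1: ◇(p ∧ q) is T, p is T. ✓
2: ◇(p ∧ q) is T, p is F. ✗
4: ◇(p ∧ q) is F, p is T. ✓
6: ◇(p ∧ q) is T, p is F. ✗
7: ◇(p ∧ q) is T, p is T. ✓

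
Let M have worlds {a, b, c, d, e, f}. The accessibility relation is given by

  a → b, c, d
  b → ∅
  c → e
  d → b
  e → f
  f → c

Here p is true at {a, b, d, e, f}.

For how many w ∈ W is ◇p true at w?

4

a: successors {b, c, d}; p there: b:T, c:F, d:T. ✓
b: no successors, so ◇p fails. ✗
c: successors {e}; p there: e:T. ✓
d: successors {b}; p there: b:T. ✓
e: successors {f}; p there: f:T. ✓
f: successors {c}; p there: c:F. ✗
Satisfying worlds: {a, c, d, e}.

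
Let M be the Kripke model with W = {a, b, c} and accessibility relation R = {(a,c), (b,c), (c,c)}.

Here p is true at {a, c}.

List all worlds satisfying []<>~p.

a: successors {c}; <>~p there: c:F. ✗
b: successors {c}; <>~p there: c:F. ✗
c: successors {c}; <>~p there: c:F. ✗

∅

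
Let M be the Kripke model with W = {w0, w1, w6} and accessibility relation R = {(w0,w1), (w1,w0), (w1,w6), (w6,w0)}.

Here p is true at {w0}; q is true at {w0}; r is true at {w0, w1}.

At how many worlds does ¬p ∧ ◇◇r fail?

w0: ¬p is F, ◇◇r is T. ✗
w1: ¬p is T, ◇◇r is T. ✓
w6: ¬p is T, ◇◇r is T. ✓
Satisfying worlds: {w1, w6}.
So ¬p ∧ ◇◇r fails at the other 1 world.

1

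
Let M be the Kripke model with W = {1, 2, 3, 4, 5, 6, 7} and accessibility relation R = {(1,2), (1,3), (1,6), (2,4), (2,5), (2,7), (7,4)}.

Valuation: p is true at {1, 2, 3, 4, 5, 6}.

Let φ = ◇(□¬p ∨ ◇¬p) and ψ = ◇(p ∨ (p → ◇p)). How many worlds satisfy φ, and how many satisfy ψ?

3 and 3

For ◇(□¬p ∨ ◇¬p):
1: successors {2, 3, 6}; □¬p ∨ ◇¬p there: 2:T, 3:T, 6:T. ✓
2: successors {4, 5, 7}; □¬p ∨ ◇¬p there: 4:T, 5:T, 7:F. ✓
3: no successors, so ◇(□¬p ∨ ◇¬p) fails. ✗
4: no successors, so ◇(□¬p ∨ ◇¬p) fails. ✗
5: no successors, so ◇(□¬p ∨ ◇¬p) fails. ✗
6: no successors, so ◇(□¬p ∨ ◇¬p) fails. ✗
7: successors {4}; □¬p ∨ ◇¬p there: 4:T. ✓
— 3 worlds.
For ◇(p ∨ (p → ◇p)):
1: successors {2, 3, 6}; p ∨ (p → ◇p) there: 2:T, 3:T, 6:T. ✓
2: successors {4, 5, 7}; p ∨ (p → ◇p) there: 4:T, 5:T, 7:T. ✓
3: no successors, so ◇(p ∨ (p → ◇p)) fails. ✗
4: no successors, so ◇(p ∨ (p → ◇p)) fails. ✗
5: no successors, so ◇(p ∨ (p → ◇p)) fails. ✗
6: no successors, so ◇(p ∨ (p → ◇p)) fails. ✗
7: successors {4}; p ∨ (p → ◇p) there: 4:T. ✓
— 3 worlds.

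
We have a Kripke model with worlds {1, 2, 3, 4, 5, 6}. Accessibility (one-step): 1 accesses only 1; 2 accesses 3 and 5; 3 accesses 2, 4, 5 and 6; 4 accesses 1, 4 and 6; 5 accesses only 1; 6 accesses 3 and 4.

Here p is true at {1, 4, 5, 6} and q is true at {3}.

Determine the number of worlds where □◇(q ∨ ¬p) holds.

0

1: successors {1}; ◇(q ∨ ¬p) there: 1:F. ✗
2: successors {3, 5}; ◇(q ∨ ¬p) there: 3:T, 5:F. ✗
3: successors {2, 4, 5, 6}; ◇(q ∨ ¬p) there: 2:T, 4:F, 5:F, 6:T. ✗
4: successors {1, 4, 6}; ◇(q ∨ ¬p) there: 1:F, 4:F, 6:T. ✗
5: successors {1}; ◇(q ∨ ¬p) there: 1:F. ✗
6: successors {3, 4}; ◇(q ∨ ¬p) there: 3:T, 4:F. ✗
Satisfying worlds: ∅.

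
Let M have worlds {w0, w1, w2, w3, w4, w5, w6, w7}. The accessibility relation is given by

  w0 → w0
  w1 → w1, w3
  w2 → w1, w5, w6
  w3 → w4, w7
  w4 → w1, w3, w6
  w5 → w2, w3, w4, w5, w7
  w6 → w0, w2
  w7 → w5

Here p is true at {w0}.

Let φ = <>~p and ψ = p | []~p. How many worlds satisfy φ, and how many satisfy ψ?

For <>~p:
w0: successors {w0}; ~p there: w0:F. ✗
w1: successors {w1, w3}; ~p there: w1:T, w3:T. ✓
w2: successors {w1, w5, w6}; ~p there: w1:T, w5:T, w6:T. ✓
w3: successors {w4, w7}; ~p there: w4:T, w7:T. ✓
w4: successors {w1, w3, w6}; ~p there: w1:T, w3:T, w6:T. ✓
w5: successors {w2, w3, w4, w5, w7}; ~p there: w2:T, w3:T, w4:T, w5:T, w7:T. ✓
w6: successors {w0, w2}; ~p there: w0:F, w2:T. ✓
w7: successors {w5}; ~p there: w5:T. ✓
— 7 worlds.
For p | []~p:
w0: p is T, []~p is F. ✓
w1: p is F, []~p is T. ✓
w2: p is F, []~p is T. ✓
w3: p is F, []~p is T. ✓
w4: p is F, []~p is T. ✓
w5: p is F, []~p is T. ✓
w6: p is F, []~p is F. ✗
w7: p is F, []~p is T. ✓
— 7 worlds.

7 and 7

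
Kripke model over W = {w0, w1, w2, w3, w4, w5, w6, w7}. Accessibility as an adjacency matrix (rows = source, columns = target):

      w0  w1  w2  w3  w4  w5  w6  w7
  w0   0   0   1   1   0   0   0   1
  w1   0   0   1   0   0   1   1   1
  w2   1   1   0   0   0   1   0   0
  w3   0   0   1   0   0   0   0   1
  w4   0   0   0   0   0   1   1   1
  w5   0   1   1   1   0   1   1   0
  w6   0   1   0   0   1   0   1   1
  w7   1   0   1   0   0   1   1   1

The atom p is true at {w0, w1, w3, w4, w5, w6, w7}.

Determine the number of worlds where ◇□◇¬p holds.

5

w0: successors {w2, w3, w7}; □◇¬p there: w2:T, w3:F, w7:F. ✓
w1: successors {w2, w5, w6, w7}; □◇¬p there: w2:T, w5:F, w6:F, w7:F. ✓
w2: successors {w0, w1, w5}; □◇¬p there: w0:F, w1:F, w5:F. ✗
w3: successors {w2, w7}; □◇¬p there: w2:T, w7:F. ✓
w4: successors {w5, w6, w7}; □◇¬p there: w5:F, w6:F, w7:F. ✗
w5: successors {w1, w2, w3, w5, w6}; □◇¬p there: w1:F, w2:T, w3:F, w5:F, w6:F. ✓
w6: successors {w1, w4, w6, w7}; □◇¬p there: w1:F, w4:F, w6:F, w7:F. ✗
w7: successors {w0, w2, w5, w6, w7}; □◇¬p there: w0:F, w2:T, w5:F, w6:F, w7:F. ✓
Satisfying worlds: {w0, w1, w3, w5, w7}.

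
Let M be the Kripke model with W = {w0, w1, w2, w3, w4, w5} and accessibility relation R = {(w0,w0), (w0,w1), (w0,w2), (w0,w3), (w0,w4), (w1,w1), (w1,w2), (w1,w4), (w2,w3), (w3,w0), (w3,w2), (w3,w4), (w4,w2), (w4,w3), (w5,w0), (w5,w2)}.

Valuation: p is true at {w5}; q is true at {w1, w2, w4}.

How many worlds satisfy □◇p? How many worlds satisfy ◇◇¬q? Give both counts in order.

For □◇p:
w0: successors {w0, w1, w2, w3, w4}; ◇p there: w0:F, w1:F, w2:F, w3:F, w4:F. ✗
w1: successors {w1, w2, w4}; ◇p there: w1:F, w2:F, w4:F. ✗
w2: successors {w3}; ◇p there: w3:F. ✗
w3: successors {w0, w2, w4}; ◇p there: w0:F, w2:F, w4:F. ✗
w4: successors {w2, w3}; ◇p there: w2:F, w3:F. ✗
w5: successors {w0, w2}; ◇p there: w0:F, w2:F. ✗
— 0 worlds.
For ◇◇¬q:
w0: successors {w0, w1, w2, w3, w4}; ◇¬q there: w0:T, w1:F, w2:T, w3:T, w4:T. ✓
w1: successors {w1, w2, w4}; ◇¬q there: w1:F, w2:T, w4:T. ✓
w2: successors {w3}; ◇¬q there: w3:T. ✓
w3: successors {w0, w2, w4}; ◇¬q there: w0:T, w2:T, w4:T. ✓
w4: successors {w2, w3}; ◇¬q there: w2:T, w3:T. ✓
w5: successors {w0, w2}; ◇¬q there: w0:T, w2:T. ✓
— 6 worlds.

0 and 6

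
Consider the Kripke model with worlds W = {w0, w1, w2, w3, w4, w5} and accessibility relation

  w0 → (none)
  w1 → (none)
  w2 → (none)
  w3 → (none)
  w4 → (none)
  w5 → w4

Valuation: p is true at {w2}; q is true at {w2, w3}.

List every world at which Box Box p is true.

w0: no successors, so Box Box p holds vacuously. ✓
w1: no successors, so Box Box p holds vacuously. ✓
w2: no successors, so Box Box p holds vacuously. ✓
w3: no successors, so Box Box p holds vacuously. ✓
w4: no successors, so Box Box p holds vacuously. ✓
w5: successors {w4}; Box p there: w4:T. ✓

{w0, w1, w2, w3, w4, w5}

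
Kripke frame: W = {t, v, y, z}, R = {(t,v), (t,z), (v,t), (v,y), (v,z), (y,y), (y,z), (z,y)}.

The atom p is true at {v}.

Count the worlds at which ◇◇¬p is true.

t: successors {v, z}; ◇¬p there: v:T, z:T. ✓
v: successors {t, y, z}; ◇¬p there: t:T, y:T, z:T. ✓
y: successors {y, z}; ◇¬p there: y:T, z:T. ✓
z: successors {y}; ◇¬p there: y:T. ✓
Satisfying worlds: {t, v, y, z}.

4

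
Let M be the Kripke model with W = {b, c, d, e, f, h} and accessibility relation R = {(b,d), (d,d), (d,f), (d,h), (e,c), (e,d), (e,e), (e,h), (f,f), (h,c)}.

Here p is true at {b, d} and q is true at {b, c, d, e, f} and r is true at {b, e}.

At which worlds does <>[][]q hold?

{d, e, f, h}

b: successors {d}; [][]q there: d:F. ✗
c: no successors, so <>[][]q fails. ✗
d: successors {d, f, h}; [][]q there: d:F, f:T, h:T. ✓
e: successors {c, d, e, h}; [][]q there: c:T, d:F, e:F, h:T. ✓
f: successors {f}; [][]q there: f:T. ✓
h: successors {c}; [][]q there: c:T. ✓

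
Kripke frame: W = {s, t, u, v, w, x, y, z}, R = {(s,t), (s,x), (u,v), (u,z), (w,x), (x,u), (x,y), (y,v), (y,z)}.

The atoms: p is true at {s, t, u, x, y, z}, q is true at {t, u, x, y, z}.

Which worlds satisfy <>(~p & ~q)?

{u, y}

s: successors {t, x}; ~p & ~q there: t:F, x:F. ✗
t: no successors, so <>(~p & ~q) fails. ✗
u: successors {v, z}; ~p & ~q there: v:T, z:F. ✓
v: no successors, so <>(~p & ~q) fails. ✗
w: successors {x}; ~p & ~q there: x:F. ✗
x: successors {u, y}; ~p & ~q there: u:F, y:F. ✗
y: successors {v, z}; ~p & ~q there: v:T, z:F. ✓
z: no successors, so <>(~p & ~q) fails. ✗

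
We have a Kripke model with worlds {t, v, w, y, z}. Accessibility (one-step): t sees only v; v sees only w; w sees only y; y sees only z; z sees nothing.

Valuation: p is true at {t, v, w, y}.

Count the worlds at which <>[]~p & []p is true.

t: <>[]~p is F, []p is T. ✗
v: <>[]~p is F, []p is T. ✗
w: <>[]~p is T, []p is T. ✓
y: <>[]~p is T, []p is F. ✗
z: <>[]~p is F, []p is T. ✗
Satisfying worlds: {w}.

1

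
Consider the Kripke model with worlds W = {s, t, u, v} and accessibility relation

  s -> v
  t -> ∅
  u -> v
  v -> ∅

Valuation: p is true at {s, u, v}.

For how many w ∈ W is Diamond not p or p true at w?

s: Diamond not p is F, p is T. ✓
t: Diamond not p is F, p is F. ✗
u: Diamond not p is F, p is T. ✓
v: Diamond not p is F, p is T. ✓
Satisfying worlds: {s, u, v}.

3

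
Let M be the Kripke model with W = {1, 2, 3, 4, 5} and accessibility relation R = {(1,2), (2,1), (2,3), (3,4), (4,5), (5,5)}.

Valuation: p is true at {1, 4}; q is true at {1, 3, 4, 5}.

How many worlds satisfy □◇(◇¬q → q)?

5

1: successors {2}; ◇(◇¬q → q) there: 2:T. ✓
2: successors {1, 3}; ◇(◇¬q → q) there: 1:T, 3:T. ✓
3: successors {4}; ◇(◇¬q → q) there: 4:T. ✓
4: successors {5}; ◇(◇¬q → q) there: 5:T. ✓
5: successors {5}; ◇(◇¬q → q) there: 5:T. ✓
Satisfying worlds: {1, 2, 3, 4, 5}.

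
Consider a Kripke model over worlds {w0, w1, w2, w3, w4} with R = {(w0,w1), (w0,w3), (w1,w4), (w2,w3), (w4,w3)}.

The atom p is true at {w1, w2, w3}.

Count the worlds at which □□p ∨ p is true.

w0: □□p is F, p is F. ✗
w1: □□p is T, p is T. ✓
w2: □□p is T, p is T. ✓
w3: □□p is T, p is T. ✓
w4: □□p is T, p is F. ✓
Satisfying worlds: {w1, w2, w3, w4}.

4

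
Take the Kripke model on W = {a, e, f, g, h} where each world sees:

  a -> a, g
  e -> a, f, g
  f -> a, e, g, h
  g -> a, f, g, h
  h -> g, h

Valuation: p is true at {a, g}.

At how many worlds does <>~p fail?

a: successors {a, g}; ~p there: a:F, g:F. ✗
e: successors {a, f, g}; ~p there: a:F, f:T, g:F. ✓
f: successors {a, e, g, h}; ~p there: a:F, e:T, g:F, h:T. ✓
g: successors {a, f, g, h}; ~p there: a:F, f:T, g:F, h:T. ✓
h: successors {g, h}; ~p there: g:F, h:T. ✓
Satisfying worlds: {e, f, g, h}.
So <>~p fails at the other 1 world.

1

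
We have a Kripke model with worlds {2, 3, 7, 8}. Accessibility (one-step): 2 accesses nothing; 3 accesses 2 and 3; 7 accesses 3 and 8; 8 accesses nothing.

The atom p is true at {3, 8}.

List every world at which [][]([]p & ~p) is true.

{2, 8}

2: no successors, so [][]([]p & ~p) holds vacuously. ✓
3: successors {2, 3}; []([]p & ~p) there: 2:T, 3:F. ✗
7: successors {3, 8}; []([]p & ~p) there: 3:F, 8:T. ✗
8: no successors, so [][]([]p & ~p) holds vacuously. ✓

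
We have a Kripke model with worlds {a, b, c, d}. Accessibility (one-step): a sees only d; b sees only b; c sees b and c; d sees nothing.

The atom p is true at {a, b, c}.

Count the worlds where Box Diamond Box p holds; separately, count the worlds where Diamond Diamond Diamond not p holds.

For Box Diamond Box p:
a: successors {d}; Diamond Box p there: d:F. ✗
b: successors {b}; Diamond Box p there: b:T. ✓
c: successors {b, c}; Diamond Box p there: b:T, c:T. ✓
d: no successors, so Box Diamond Box p holds vacuously. ✓
— 3 worlds.
For Diamond Diamond Diamond not p:
a: successors {d}; Diamond Diamond not p there: d:F. ✗
b: successors {b}; Diamond Diamond not p there: b:F. ✗
c: successors {b, c}; Diamond Diamond not p there: b:F, c:F. ✗
d: no successors, so Diamond Diamond Diamond not p fails. ✗
— 0 worlds.

3 and 0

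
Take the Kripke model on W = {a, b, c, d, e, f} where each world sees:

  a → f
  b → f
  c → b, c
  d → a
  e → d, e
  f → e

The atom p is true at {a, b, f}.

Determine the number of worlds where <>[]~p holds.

a: successors {f}; []~p there: f:T. ✓
b: successors {f}; []~p there: f:T. ✓
c: successors {b, c}; []~p there: b:F, c:F. ✗
d: successors {a}; []~p there: a:F. ✗
e: successors {d, e}; []~p there: d:F, e:T. ✓
f: successors {e}; []~p there: e:T. ✓
Satisfying worlds: {a, b, e, f}.

4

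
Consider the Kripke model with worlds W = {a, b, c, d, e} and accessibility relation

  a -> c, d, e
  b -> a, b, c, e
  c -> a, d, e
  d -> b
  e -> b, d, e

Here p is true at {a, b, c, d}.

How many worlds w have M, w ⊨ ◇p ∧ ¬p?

1

a: ◇p is T, ¬p is F. ✗
b: ◇p is T, ¬p is F. ✗
c: ◇p is T, ¬p is F. ✗
d: ◇p is T, ¬p is F. ✗
e: ◇p is T, ¬p is T. ✓
Satisfying worlds: {e}.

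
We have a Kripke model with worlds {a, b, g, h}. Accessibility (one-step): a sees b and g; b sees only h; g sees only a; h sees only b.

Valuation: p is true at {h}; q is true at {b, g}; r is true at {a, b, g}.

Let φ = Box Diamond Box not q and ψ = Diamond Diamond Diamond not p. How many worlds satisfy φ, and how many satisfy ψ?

For Box Diamond Box not q:
a: successors {b, g}; Diamond Box not q there: b:F, g:F. ✗
b: successors {h}; Diamond Box not q there: h:T. ✓
g: successors {a}; Diamond Box not q there: a:T. ✓
h: successors {b}; Diamond Box not q there: b:F. ✗
— 2 worlds.
For Diamond Diamond Diamond not p:
a: successors {b, g}; Diamond Diamond not p there: b:T, g:T. ✓
b: successors {h}; Diamond Diamond not p there: h:F. ✗
g: successors {a}; Diamond Diamond not p there: a:T. ✓
h: successors {b}; Diamond Diamond not p there: b:T. ✓
— 3 worlds.

2 and 3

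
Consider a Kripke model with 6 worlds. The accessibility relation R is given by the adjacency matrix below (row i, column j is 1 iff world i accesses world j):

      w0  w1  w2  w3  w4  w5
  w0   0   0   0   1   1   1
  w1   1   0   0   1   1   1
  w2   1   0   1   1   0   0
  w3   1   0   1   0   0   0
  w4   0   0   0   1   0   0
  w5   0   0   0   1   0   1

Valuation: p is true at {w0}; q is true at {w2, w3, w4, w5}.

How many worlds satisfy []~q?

0

w0: successors {w3, w4, w5}; ~q there: w3:F, w4:F, w5:F. ✗
w1: successors {w0, w3, w4, w5}; ~q there: w0:T, w3:F, w4:F, w5:F. ✗
w2: successors {w0, w2, w3}; ~q there: w0:T, w2:F, w3:F. ✗
w3: successors {w0, w2}; ~q there: w0:T, w2:F. ✗
w4: successors {w3}; ~q there: w3:F. ✗
w5: successors {w3, w5}; ~q there: w3:F, w5:F. ✗
Satisfying worlds: ∅.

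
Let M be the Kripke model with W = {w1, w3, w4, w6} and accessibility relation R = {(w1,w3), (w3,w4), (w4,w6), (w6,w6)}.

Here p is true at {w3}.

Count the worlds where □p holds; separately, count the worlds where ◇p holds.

1 and 1

For □p:
w1: successors {w3}; p there: w3:T. ✓
w3: successors {w4}; p there: w4:F. ✗
w4: successors {w6}; p there: w6:F. ✗
w6: successors {w6}; p there: w6:F. ✗
— 1 world.
For ◇p:
w1: successors {w3}; p there: w3:T. ✓
w3: successors {w4}; p there: w4:F. ✗
w4: successors {w6}; p there: w6:F. ✗
w6: successors {w6}; p there: w6:F. ✗
— 1 world.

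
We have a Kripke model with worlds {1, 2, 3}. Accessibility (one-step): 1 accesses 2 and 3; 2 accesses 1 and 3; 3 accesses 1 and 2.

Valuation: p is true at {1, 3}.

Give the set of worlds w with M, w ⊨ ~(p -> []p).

1: p -> []p is F. ✓
2: p -> []p is T. ✗
3: p -> []p is F. ✓

{1, 3}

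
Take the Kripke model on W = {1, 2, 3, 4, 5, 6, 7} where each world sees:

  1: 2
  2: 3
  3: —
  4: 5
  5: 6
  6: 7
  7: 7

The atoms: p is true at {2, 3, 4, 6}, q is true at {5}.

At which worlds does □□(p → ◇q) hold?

1: successors {2}; □(p → ◇q) there: 2:F. ✗
2: successors {3}; □(p → ◇q) there: 3:T. ✓
3: no successors, so □□(p → ◇q) holds vacuously. ✓
4: successors {5}; □(p → ◇q) there: 5:F. ✗
5: successors {6}; □(p → ◇q) there: 6:T. ✓
6: successors {7}; □(p → ◇q) there: 7:T. ✓
7: successors {7}; □(p → ◇q) there: 7:T. ✓

{2, 3, 5, 6, 7}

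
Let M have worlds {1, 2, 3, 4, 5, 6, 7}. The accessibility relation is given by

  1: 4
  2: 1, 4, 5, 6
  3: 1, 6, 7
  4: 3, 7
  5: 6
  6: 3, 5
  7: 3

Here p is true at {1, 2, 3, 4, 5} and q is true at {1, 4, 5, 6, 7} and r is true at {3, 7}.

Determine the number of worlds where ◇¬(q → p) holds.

4

1: successors {4}; ¬(q → p) there: 4:F. ✗
2: successors {1, 4, 5, 6}; ¬(q → p) there: 1:F, 4:F, 5:F, 6:T. ✓
3: successors {1, 6, 7}; ¬(q → p) there: 1:F, 6:T, 7:T. ✓
4: successors {3, 7}; ¬(q → p) there: 3:F, 7:T. ✓
5: successors {6}; ¬(q → p) there: 6:T. ✓
6: successors {3, 5}; ¬(q → p) there: 3:F, 5:F. ✗
7: successors {3}; ¬(q → p) there: 3:F. ✗
Satisfying worlds: {2, 3, 4, 5}.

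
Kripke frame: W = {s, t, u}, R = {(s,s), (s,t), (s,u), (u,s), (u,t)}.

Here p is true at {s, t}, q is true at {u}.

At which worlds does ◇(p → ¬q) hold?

s: successors {s, t, u}; p → ¬q there: s:T, t:T, u:T. ✓
t: no successors, so ◇(p → ¬q) fails. ✗
u: successors {s, t}; p → ¬q there: s:T, t:T. ✓

{s, u}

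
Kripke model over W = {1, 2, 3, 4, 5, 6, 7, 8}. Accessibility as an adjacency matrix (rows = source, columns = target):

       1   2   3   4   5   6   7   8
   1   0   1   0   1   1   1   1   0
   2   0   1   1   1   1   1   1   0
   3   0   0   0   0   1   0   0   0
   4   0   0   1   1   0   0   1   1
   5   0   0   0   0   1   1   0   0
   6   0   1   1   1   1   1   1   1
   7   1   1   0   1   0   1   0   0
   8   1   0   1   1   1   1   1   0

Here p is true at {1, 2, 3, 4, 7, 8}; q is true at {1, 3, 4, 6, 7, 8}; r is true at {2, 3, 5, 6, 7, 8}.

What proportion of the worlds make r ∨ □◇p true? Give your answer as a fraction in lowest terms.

3/4

1: r is F, □◇p is F. ✗
2: r is T, □◇p is F. ✓
3: r is T, □◇p is F. ✓
4: r is F, □◇p is F. ✗
5: r is T, □◇p is F. ✓
6: r is T, □◇p is F. ✓
7: r is T, □◇p is T. ✓
8: r is T, □◇p is F. ✓
That's 6 of 8 worlds, so 6/8 = 3/4.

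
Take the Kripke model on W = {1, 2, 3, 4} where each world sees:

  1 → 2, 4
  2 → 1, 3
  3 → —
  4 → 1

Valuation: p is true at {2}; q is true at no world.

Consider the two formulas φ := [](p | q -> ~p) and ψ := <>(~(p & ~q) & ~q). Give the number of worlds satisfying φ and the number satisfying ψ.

For [](p | q -> ~p):
1: successors {2, 4}; p | q -> ~p there: 2:F, 4:T. ✗
2: successors {1, 3}; p | q -> ~p there: 1:T, 3:T. ✓
3: no successors, so [](p | q -> ~p) holds vacuously. ✓
4: successors {1}; p | q -> ~p there: 1:T. ✓
— 3 worlds.
For <>(~(p & ~q) & ~q):
1: successors {2, 4}; ~(p & ~q) & ~q there: 2:F, 4:T. ✓
2: successors {1, 3}; ~(p & ~q) & ~q there: 1:T, 3:T. ✓
3: no successors, so <>(~(p & ~q) & ~q) fails. ✗
4: successors {1}; ~(p & ~q) & ~q there: 1:T. ✓
— 3 worlds.

3 and 3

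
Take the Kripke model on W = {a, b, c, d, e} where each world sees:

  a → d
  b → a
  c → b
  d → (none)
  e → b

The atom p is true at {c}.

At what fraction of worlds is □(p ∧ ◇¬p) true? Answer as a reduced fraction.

1/5

a: successors {d}; p ∧ ◇¬p there: d:F. ✗
b: successors {a}; p ∧ ◇¬p there: a:F. ✗
c: successors {b}; p ∧ ◇¬p there: b:F. ✗
d: no successors, so □(p ∧ ◇¬p) holds vacuously. ✓
e: successors {b}; p ∧ ◇¬p there: b:F. ✗
That's 1 of 5 worlds, so 1/5.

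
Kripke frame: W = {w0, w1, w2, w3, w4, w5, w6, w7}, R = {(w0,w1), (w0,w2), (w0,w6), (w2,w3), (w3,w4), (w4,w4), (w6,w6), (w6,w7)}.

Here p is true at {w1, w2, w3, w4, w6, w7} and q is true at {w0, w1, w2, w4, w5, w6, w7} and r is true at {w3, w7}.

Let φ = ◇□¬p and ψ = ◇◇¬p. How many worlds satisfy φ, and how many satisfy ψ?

2 and 0

For ◇□¬p:
w0: successors {w1, w2, w6}; □¬p there: w1:T, w2:F, w6:F. ✓
w1: no successors, so ◇□¬p fails. ✗
w2: successors {w3}; □¬p there: w3:F. ✗
w3: successors {w4}; □¬p there: w4:F. ✗
w4: successors {w4}; □¬p there: w4:F. ✗
w5: no successors, so ◇□¬p fails. ✗
w6: successors {w6, w7}; □¬p there: w6:F, w7:T. ✓
w7: no successors, so ◇□¬p fails. ✗
— 2 worlds.
For ◇◇¬p:
w0: successors {w1, w2, w6}; ◇¬p there: w1:F, w2:F, w6:F. ✗
w1: no successors, so ◇◇¬p fails. ✗
w2: successors {w3}; ◇¬p there: w3:F. ✗
w3: successors {w4}; ◇¬p there: w4:F. ✗
w4: successors {w4}; ◇¬p there: w4:F. ✗
w5: no successors, so ◇◇¬p fails. ✗
w6: successors {w6, w7}; ◇¬p there: w6:F, w7:F. ✗
w7: no successors, so ◇◇¬p fails. ✗
— 0 worlds.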